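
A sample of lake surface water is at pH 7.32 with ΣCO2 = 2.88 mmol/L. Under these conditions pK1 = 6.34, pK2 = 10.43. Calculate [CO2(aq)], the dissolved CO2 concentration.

α₀ = 1 / (1 + K1/[H⁺] + K1K2/[H⁺]²) = 1 / (1 + 10^+0.98 + 10^-2.13)
   = 1 / (1 + 9.5499 + 0.0074131) = 1/10.557 = 0.09472
[CO2*] = α₀ × DIC = 0.09472 × 2.88 = 0.273 mmol/L

[CO2*] = 0.273 mmol/L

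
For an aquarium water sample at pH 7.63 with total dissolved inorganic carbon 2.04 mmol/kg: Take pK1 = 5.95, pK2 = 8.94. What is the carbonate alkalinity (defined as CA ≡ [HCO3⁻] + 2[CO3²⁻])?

CA = [HCO3⁻] + 2[CO3²⁻] = (α₁ + 2α₂)·DIC
At pH 7.63: [H⁺]/K1 = 10^-1.68 = 0.020893, K2/[H⁺] = 10^-1.31 = 0.048978
α₁ = 1/(1 + 0.020893 + 0.048978) = 1/1.0699 = 0.9347; α₂ = α₁·K2/[H⁺] = 0.04578
α₁ + 2α₂ = 1.0263
CA = 1.0263 × 2.04 = 2.09 mmol/kg

CA = 2.09 mmol/kg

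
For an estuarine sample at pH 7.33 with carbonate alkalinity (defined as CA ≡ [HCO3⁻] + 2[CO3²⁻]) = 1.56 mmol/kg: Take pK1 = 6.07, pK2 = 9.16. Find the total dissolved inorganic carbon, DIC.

DIC = 1.62 mmol/kg

CA = [HCO3⁻] + 2[CO3²⁻] = (α₁ + 2α₂)·DIC
At pH 7.33: [H⁺]/K1 = 10^-1.26 = 0.054954, K2/[H⁺] = 10^-1.83 = 0.014791
α₁ = 1/(1 + 0.054954 + 0.014791) = 1/1.0697 = 0.9348; α₂ = α₁·K2/[H⁺] = 0.01383
α₁ + 2α₂ = 0.9625
DIC = CA / (α₁ + 2α₂) = 1.56 / 0.9625 = 1.62 mmol/kg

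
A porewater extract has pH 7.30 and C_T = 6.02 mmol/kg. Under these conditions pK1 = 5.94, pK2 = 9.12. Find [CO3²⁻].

α₂ = 1 / (1 + [H⁺]/K2 + [H⁺]²/(K1K2)) = 1 / (1 + 10^+1.82 + 10^+0.46)
   = 1 / (1 + 66.069 + 2.8840) = 1/69.953 = 0.01430
[CO3²⁻] = α₂ × DIC = 0.01430 × 6.02 = 0.0861 mmol/kg

[CO3²⁻] = 0.0861 mmol/kg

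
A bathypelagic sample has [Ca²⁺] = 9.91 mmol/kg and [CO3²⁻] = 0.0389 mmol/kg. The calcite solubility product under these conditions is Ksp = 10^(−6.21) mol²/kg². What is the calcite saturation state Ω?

Ω = 0.625

Ksp = 10^(−6.21) = 6.166×10^-7
Ω = [Ca²⁺][CO3²⁻]/Ksp = (9.91×10^-3)(0.0389×10^-3) / 6.166×10^-7 = 0.625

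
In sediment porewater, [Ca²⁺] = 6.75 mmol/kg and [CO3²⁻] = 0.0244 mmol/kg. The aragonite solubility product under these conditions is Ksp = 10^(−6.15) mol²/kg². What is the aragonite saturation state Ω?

Ω = 0.233

Ksp = 10^(−6.15) = 7.079×10^-7
Ω = [Ca²⁺][CO3²⁻]/Ksp = (6.75×10^-3)(0.0244×10^-3) / 7.079×10^-7 = 0.233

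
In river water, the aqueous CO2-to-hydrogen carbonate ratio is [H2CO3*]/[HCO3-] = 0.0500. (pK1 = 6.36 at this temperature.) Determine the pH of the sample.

pH = 7.66

From K1 = [H⁺][HCO3-]/[H2CO3*]:  pH = pK1 − log₁₀([H2CO3*]/[HCO3-])
log₁₀(0.0500) = -1.301
pH = 6.36 − (-1.301) = 7.66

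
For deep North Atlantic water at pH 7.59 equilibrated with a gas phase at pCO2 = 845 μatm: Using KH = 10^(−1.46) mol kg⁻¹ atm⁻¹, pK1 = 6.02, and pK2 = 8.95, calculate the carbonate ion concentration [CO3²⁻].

[CO2*] = KH · pCO2 = 10^(−1.46) × 845×10^-6 = 2.930×10^-5 mol/kg
α₀ = 1/(1 + K1/[H⁺] + K1K2/[H⁺]²) = 1/(1 + 10^+1.57 + 10^+0.21) = 0.02514
DIC = [CO2*]/α₀ = 2.930×10^-5 / 0.02514 = 1.165 mmol/kg
[CO3²⁻] = α₂·DIC; α₂ = 0.04077, so [CO3²⁻] = 0.04077 × 1.165 = 0.0475 mmol/kg

[CO3²⁻] = 0.0475 mmol/kg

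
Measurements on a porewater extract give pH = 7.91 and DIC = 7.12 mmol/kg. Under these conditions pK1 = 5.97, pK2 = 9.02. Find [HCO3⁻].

[HCO3⁻] = 6.54 mmol/kg

α₁ = 1 / (1 + [H⁺]/K1 + K2/[H⁺]) = 1 / (1 + 10^-1.94 + 10^-1.11)
   = 1 / (1 + 0.011482 + 0.077625) = 1/1.0891 = 0.9182
[HCO3⁻] = α₁ × DIC = 0.9182 × 7.12 = 6.54 mmol/kg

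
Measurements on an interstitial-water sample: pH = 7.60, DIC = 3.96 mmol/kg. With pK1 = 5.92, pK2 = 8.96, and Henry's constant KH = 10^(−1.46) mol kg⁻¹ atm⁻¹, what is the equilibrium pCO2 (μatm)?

α₀ = 1 / (1 + K1/[H⁺] + K1K2/[H⁺]²) = 1 / (1 + 10^+1.68 + 10^+0.32)
   = 1 / (1 + 47.863 + 2.0893) = 1/50.952 = 0.01963
[CO2*] = α₀ × DIC = 0.01963 × 3.96 = 0.07772 mmol/kg
pCO2 = [CO2*]/KH = 7.772×10^-5 / 3.467×10^-2 = 2240 μatm

pCO2 = 2240 μatm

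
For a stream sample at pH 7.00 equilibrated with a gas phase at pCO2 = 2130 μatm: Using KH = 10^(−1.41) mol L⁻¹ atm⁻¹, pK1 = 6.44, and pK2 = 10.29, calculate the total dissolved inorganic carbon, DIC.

[CO2*] = KH · pCO2 = 10^(−1.41) × 2130×10^-6 = 8.287×10^-5 mol/L
α₀ = 1/(1 + K1/[H⁺] + K1K2/[H⁺]²) = 1/(1 + 10^+0.56 + 10^-2.73) = 0.2159
DIC = [CO2*]/α₀ = 8.287×10^-5 / 0.2159 = 0.384 mmol/L

DIC = 0.384 mmol/L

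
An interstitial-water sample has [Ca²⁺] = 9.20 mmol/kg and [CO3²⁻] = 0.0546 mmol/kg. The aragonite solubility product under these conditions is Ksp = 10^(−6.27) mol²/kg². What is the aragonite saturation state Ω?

Ω = 0.935

Ksp = 10^(−6.27) = 5.370×10^-7
Ω = [Ca²⁺][CO3²⁻]/Ksp = (9.20×10^-3)(0.0546×10^-3) / 5.370×10^-7 = 0.935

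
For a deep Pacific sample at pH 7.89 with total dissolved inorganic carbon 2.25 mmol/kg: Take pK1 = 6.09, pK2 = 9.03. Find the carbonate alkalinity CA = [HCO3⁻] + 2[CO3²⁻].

CA = [HCO3⁻] + 2[CO3²⁻] = (α₁ + 2α₂)·DIC
At pH 7.89: [H⁺]/K1 = 10^-1.80 = 0.015849, K2/[H⁺] = 10^-1.14 = 0.072444
α₁ = 1/(1 + 0.015849 + 0.072444) = 1/1.0883 = 0.9189; α₂ = α₁·K2/[H⁺] = 0.06657
α₁ + 2α₂ = 1.0520
CA = 1.0520 × 2.25 = 2.37 mmol/kg

CA = 2.37 mmol/kg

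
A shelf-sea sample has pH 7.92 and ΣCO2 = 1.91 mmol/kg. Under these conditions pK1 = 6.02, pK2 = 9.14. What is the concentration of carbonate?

α₂ = 1 / (1 + [H⁺]/K2 + [H⁺]²/(K1K2)) = 1 / (1 + 10^+1.22 + 10^-0.68)
   = 1 / (1 + 16.596 + 0.20893) = 1/17.805 = 0.05616
[CO3²⁻] = α₂ × DIC = 0.05616 × 1.91 = 0.107 mmol/kg

[CO3²⁻] = 0.107 mmol/kg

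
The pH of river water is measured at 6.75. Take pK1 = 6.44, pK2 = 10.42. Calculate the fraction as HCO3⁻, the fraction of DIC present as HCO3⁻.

α₁ = 0.671

α₁ = 1 / (1 + [H⁺]/K1 + K2/[H⁺]) = 1 / (1 + 10^-0.31 + 10^-3.67)
   = 1 / (1 + 0.48978 + 0.00021380) = 1/1.4900 = 0.6711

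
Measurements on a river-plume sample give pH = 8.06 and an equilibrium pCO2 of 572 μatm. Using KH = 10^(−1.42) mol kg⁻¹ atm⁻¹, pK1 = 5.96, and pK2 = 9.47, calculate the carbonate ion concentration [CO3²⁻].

[CO3²⁻] = 0.107 mmol/kg

[CO2*] = KH · pCO2 = 10^(−1.42) × 572×10^-6 = 2.175×10^-5 mol/kg
α₀ = 1/(1 + K1/[H⁺] + K1K2/[H⁺]²) = 1/(1 + 10^+2.10 + 10^+0.69) = 0.007588
DIC = [CO2*]/α₀ = 2.175×10^-5 / 0.007588 = 2.866 mmol/kg
[CO3²⁻] = α₂·DIC; α₂ = 0.03716, so [CO3²⁻] = 0.03716 × 2.866 = 0.107 mmol/kg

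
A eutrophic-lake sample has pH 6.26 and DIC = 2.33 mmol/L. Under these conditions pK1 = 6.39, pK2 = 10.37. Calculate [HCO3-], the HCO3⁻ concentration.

α₁ = 1 / (1 + [H⁺]/K1 + K2/[H⁺]) = 1 / (1 + 10^+0.13 + 10^-4.11)
   = 1 / (1 + 1.3490 + 7.7625×10^-5) = 1/2.3490 = 0.4257
[HCO3⁻] = α₁ × DIC = 0.4257 × 2.33 = 0.992 mmol/L

[HCO3⁻] = 0.992 mmol/L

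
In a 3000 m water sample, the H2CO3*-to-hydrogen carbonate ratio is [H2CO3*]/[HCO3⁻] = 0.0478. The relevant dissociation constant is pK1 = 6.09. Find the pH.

From K1 = [H⁺][HCO3⁻]/[H2CO3*]:  pH = pK1 − log₁₀([H2CO3*]/[HCO3⁻])
log₁₀(0.0478) = -1.321
pH = 6.09 − (-1.321) = 7.41

pH = 7.41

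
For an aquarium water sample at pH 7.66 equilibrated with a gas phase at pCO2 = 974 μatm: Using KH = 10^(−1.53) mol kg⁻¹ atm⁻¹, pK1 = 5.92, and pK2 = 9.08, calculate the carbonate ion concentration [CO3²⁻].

[CO2*] = KH · pCO2 = 10^(−1.53) × 974×10^-6 = 2.874×10^-5 mol/kg
α₀ = 1/(1 + K1/[H⁺] + K1K2/[H⁺]²) = 1/(1 + 10^+1.74 + 10^+0.32) = 0.01723
DIC = [CO2*]/α₀ = 2.874×10^-5 / 0.01723 = 1.668 mmol/kg
[CO3²⁻] = α₂·DIC; α₂ = 0.03600, so [CO3²⁻] = 0.03600 × 1.668 = 0.0601 mmol/kg

[CO3²⁻] = 0.0601 mmol/kg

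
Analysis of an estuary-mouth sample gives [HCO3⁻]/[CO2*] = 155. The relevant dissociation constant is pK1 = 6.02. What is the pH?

pH = 8.21

From K1 = [H⁺][HCO3⁻]/[CO2*]:  pH = pK1 + log₁₀([HCO3⁻]/[CO2*])
log₁₀(155) = +2.190
pH = 6.02 + (+2.190) = 8.21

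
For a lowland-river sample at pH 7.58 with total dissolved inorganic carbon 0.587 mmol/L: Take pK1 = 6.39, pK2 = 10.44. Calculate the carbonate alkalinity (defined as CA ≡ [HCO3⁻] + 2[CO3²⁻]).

CA = 0.552 mmol/L

CA = [HCO3⁻] + 2[CO3²⁻] = (α₁ + 2α₂)·DIC
At pH 7.58: [H⁺]/K1 = 10^-1.19 = 0.064565, K2/[H⁺] = 10^-2.86 = 0.0013804
α₁ = 1/(1 + 0.064565 + 0.0013804) = 1/1.0659 = 0.9381; α₂ = α₁·K2/[H⁺] = 0.001295
α₁ + 2α₂ = 0.9407
CA = 0.9407 × 0.587 = 0.552 mmol/L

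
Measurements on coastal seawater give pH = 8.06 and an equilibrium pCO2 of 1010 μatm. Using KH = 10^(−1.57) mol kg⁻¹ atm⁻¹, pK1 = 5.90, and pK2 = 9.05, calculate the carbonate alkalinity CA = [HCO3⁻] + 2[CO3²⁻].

[CO2*] = KH · pCO2 = 10^(−1.57) × 1010×10^-6 = 2.718×10^-5 mol/kg
α₀ = 1/(1 + K1/[H⁺] + K1K2/[H⁺]²) = 1/(1 + 10^+2.16 + 10^+1.17) = 0.006237
DIC = [CO2*]/α₀ = 2.718×10^-5 / 0.006237 = 4.359 mmol/kg
CA = (α₁ + 2α₂)·DIC = (0.9015 + 2×0.09225) × 4.359 = 4.73 mmol/kg

CA = 4.73 mmol/kg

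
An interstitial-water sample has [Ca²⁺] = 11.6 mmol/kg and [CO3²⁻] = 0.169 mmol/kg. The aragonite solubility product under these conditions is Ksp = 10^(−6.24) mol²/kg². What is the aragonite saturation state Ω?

Ω = 3.41

Ksp = 10^(−6.24) = 5.754×10^-7
Ω = [Ca²⁺][CO3²⁻]/Ksp = (11.6×10^-3)(0.169×10^-3) / 5.754×10^-7 = 3.41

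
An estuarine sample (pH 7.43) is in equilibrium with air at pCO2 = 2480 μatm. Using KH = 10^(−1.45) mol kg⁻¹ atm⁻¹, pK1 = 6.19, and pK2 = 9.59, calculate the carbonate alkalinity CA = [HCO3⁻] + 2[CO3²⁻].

CA = 1.55 mmol/kg

[CO2*] = KH · pCO2 = 10^(−1.45) × 2480×10^-6 = 8.799×10^-5 mol/kg
α₀ = 1/(1 + K1/[H⁺] + K1K2/[H⁺]²) = 1/(1 + 10^+1.24 + 10^-0.92) = 0.05406
DIC = [CO2*]/α₀ = 8.799×10^-5 / 0.05406 = 1.628 mmol/kg
CA = (α₁ + 2α₂)·DIC = (0.9394 + 2×0.006499) × 1.628 = 1.55 mmol/kg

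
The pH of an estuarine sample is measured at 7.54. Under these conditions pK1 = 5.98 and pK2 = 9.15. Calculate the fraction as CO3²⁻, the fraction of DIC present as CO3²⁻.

α₂ = 0.0233

α₂ = 1 / (1 + [H⁺]/K2 + [H⁺]²/(K1K2)) = 1 / (1 + 10^+1.61 + 10^+0.05)
   = 1 / (1 + 40.738 + 1.1220) = 1/42.860 = 0.02333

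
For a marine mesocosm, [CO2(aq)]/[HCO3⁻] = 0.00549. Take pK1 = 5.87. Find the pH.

From K1 = [H⁺][HCO3⁻]/[CO2(aq)]:  pH = pK1 − log₁₀([CO2(aq)]/[HCO3⁻])
log₁₀(0.00549) = -2.260
pH = 5.87 − (-2.260) = 8.13

pH = 8.13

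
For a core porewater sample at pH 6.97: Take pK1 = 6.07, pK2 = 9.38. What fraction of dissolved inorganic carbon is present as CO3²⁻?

α₂ = 0.00344

α₂ = 1 / (1 + [H⁺]/K2 + [H⁺]²/(K1K2)) = 1 / (1 + 10^+2.41 + 10^+1.51)
   = 1 / (1 + 257.04 + 32.359) = 1/290.40 = 0.003444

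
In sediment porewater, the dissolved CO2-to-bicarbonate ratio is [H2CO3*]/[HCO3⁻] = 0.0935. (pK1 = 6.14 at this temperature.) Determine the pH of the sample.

From K1 = [H⁺][HCO3⁻]/[H2CO3*]:  pH = pK1 − log₁₀([H2CO3*]/[HCO3⁻])
log₁₀(0.0935) = -1.029
pH = 6.14 − (-1.029) = 7.17

pH = 7.17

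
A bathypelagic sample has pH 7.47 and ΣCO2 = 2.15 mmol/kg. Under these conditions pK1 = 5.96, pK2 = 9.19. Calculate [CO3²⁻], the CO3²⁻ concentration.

α₂ = 1 / (1 + [H⁺]/K2 + [H⁺]²/(K1K2)) = 1 / (1 + 10^+1.72 + 10^+0.21)
   = 1 / (1 + 52.481 + 1.6218) = 1/55.103 = 0.01815
[CO3²⁻] = α₂ × DIC = 0.01815 × 2.15 = 0.0390 mmol/kg

[CO3²⁻] = 0.0390 mmol/kg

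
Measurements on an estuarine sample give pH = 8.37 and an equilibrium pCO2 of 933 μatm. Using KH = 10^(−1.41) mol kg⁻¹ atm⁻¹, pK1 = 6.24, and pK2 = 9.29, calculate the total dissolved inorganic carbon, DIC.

DIC = 5.52 mmol/kg

[CO2*] = KH · pCO2 = 10^(−1.41) × 933×10^-6 = 3.630×10^-5 mol/kg
α₀ = 1/(1 + K1/[H⁺] + K1K2/[H⁺]²) = 1/(1 + 10^+2.13 + 10^+1.21) = 0.006574
DIC = [CO2*]/α₀ = 3.630×10^-5 / 0.006574 = 5.52 mmol/kg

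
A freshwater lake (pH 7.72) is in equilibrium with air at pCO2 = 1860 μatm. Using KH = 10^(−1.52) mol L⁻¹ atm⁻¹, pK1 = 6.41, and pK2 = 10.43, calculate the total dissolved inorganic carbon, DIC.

[CO2*] = KH · pCO2 = 10^(−1.52) × 1860×10^-6 = 5.617×10^-5 mol/L
α₀ = 1/(1 + K1/[H⁺] + K1K2/[H⁺]²) = 1/(1 + 10^+1.31 + 10^-1.40) = 0.04660
DIC = [CO2*]/α₀ = 5.617×10^-5 / 0.04660 = 1.21 mmol/L

DIC = 1.21 mmol/L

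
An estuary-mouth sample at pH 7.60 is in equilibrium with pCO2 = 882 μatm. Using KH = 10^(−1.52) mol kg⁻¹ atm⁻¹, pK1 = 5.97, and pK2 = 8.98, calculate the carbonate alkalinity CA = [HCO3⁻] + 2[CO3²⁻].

CA = 1.23 mmol/kg

[CO2*] = KH · pCO2 = 10^(−1.52) × 882×10^-6 = 2.664×10^-5 mol/kg
α₀ = 1/(1 + K1/[H⁺] + K1K2/[H⁺]²) = 1/(1 + 10^+1.63 + 10^+0.25) = 0.02201
DIC = [CO2*]/α₀ = 2.664×10^-5 / 0.02201 = 1.210 mmol/kg
CA = (α₁ + 2α₂)·DIC = (0.9389 + 2×0.03914) × 1.210 = 1.23 mmol/kg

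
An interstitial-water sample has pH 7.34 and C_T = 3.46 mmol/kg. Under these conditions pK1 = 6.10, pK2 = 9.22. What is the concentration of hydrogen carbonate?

α₁ = 1 / (1 + [H⁺]/K1 + K2/[H⁺]) = 1 / (1 + 10^-1.24 + 10^-1.88)
   = 1 / (1 + 0.057544 + 0.013183) = 1/1.0707 = 0.9339
[HCO3⁻] = α₁ × DIC = 0.9339 × 3.46 = 3.23 mmol/kg

[HCO3⁻] = 3.23 mmol/kg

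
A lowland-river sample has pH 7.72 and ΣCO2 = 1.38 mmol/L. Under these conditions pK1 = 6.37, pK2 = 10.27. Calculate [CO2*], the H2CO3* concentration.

[CO2*] = 0.0588 mmol/L

α₀ = 1 / (1 + K1/[H⁺] + K1K2/[H⁺]²) = 1 / (1 + 10^+1.35 + 10^-1.20)
   = 1 / (1 + 22.387 + 0.063096) = 1/23.450 = 0.04264
[CO2*] = α₀ × DIC = 0.04264 × 1.38 = 0.0588 mmol/L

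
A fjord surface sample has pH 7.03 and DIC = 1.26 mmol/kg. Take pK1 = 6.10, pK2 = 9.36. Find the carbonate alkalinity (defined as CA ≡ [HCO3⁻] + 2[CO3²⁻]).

CA = 1.13 mmol/kg

CA = [HCO3⁻] + 2[CO3²⁻] = (α₁ + 2α₂)·DIC
At pH 7.03: [H⁺]/K1 = 10^-0.93 = 0.11749, K2/[H⁺] = 10^-2.33 = 0.0046774
α₁ = 1/(1 + 0.11749 + 0.0046774) = 1/1.1222 = 0.8911; α₂ = α₁·K2/[H⁺] = 0.004168
α₁ + 2α₂ = 0.8995
CA = 0.8995 × 1.26 = 1.13 mmol/kg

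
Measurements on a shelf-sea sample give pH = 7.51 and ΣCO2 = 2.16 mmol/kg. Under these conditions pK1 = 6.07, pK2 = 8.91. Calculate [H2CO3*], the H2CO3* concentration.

[CO2*] = 0.0729 mmol/kg

α₀ = 1 / (1 + K1/[H⁺] + K1K2/[H⁺]²) = 1 / (1 + 10^+1.44 + 10^+0.04)
   = 1 / (1 + 27.542 + 1.0965) = 1/29.639 = 0.03374
[CO2*] = α₀ × DIC = 0.03374 × 2.16 = 0.0729 mmol/kg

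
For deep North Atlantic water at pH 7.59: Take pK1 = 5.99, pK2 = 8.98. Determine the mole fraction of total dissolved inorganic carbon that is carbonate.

α₂ = 1 / (1 + [H⁺]/K2 + [H⁺]²/(K1K2)) = 1 / (1 + 10^+1.39 + 10^-0.21)
   = 1 / (1 + 24.547 + 0.61660) = 1/26.164 = 0.03822

α₂ = 0.0382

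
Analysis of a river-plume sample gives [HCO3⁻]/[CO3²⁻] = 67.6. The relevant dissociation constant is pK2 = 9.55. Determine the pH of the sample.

pH = 7.72

From K2 = [H⁺][CO3²⁻]/[HCO3⁻]:  pH = pK2 − log₁₀([HCO3⁻]/[CO3²⁻])
log₁₀(67.6) = +1.830
pH = 9.55 − (+1.830) = 7.72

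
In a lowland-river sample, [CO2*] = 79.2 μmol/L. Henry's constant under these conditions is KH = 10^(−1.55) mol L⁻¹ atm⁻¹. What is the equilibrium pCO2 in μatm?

KH = 10^(−1.55) = 2.818×10^-2 mol L⁻¹ atm⁻¹
pCO2 = [CO2*]/KH = 79.2×10^-6 / 2.818×10^-2 = 2.81×10^-3 atm = 2810 μatm

pCO2 = 2810 μatm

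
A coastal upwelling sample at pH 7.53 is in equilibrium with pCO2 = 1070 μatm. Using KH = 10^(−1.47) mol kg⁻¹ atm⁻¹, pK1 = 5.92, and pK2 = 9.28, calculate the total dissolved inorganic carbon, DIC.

DIC = 1.54 mmol/kg

[CO2*] = KH · pCO2 = 10^(−1.47) × 1070×10^-6 = 3.626×10^-5 mol/kg
α₀ = 1/(1 + K1/[H⁺] + K1K2/[H⁺]²) = 1/(1 + 10^+1.61 + 10^-0.14) = 0.02355
DIC = [CO2*]/α₀ = 3.626×10^-5 / 0.02355 = 1.54 mmol/kg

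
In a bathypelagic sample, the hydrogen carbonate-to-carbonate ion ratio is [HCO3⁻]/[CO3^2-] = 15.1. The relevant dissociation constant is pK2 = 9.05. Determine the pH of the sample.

From K2 = [H⁺][CO3^2-]/[HCO3⁻]:  pH = pK2 − log₁₀([HCO3⁻]/[CO3^2-])
log₁₀(15.1) = +1.179
pH = 9.05 − (+1.179) = 7.87

pH = 7.87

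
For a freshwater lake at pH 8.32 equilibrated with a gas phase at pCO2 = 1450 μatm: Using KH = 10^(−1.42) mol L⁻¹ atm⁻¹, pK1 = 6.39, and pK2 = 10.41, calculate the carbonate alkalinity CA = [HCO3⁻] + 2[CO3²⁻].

CA = 4.77 mmol/L

[CO2*] = KH · pCO2 = 10^(−1.42) × 1450×10^-6 = 5.513×10^-5 mol/L
α₀ = 1/(1 + K1/[H⁺] + K1K2/[H⁺]²) = 1/(1 + 10^+1.93 + 10^-0.16) = 0.01152
DIC = [CO2*]/α₀ = 5.513×10^-5 / 0.01152 = 4.785 mmol/L
CA = (α₁ + 2α₂)·DIC = (0.9805 + 2×0.007970) × 4.785 = 4.77 mmol/L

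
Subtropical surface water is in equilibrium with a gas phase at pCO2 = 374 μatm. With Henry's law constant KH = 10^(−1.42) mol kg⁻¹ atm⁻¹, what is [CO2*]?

[CO2*] = 14.2 μmol/kg

KH = 10^(−1.42) = 3.802×10^-2 mol kg⁻¹ atm⁻¹
[CO2*] = KH · pCO2 = 3.802×10^-2 × 374×10^-6 atm = 1.42×10^-5 mol/kg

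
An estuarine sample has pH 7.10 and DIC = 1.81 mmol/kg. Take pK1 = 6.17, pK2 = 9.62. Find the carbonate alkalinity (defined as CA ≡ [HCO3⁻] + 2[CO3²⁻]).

CA = [HCO3⁻] + 2[CO3²⁻] = (α₁ + 2α₂)·DIC
At pH 7.10: [H⁺]/K1 = 10^-0.93 = 0.11749, K2/[H⁺] = 10^-2.52 = 0.0030200
α₁ = 1/(1 + 0.11749 + 0.0030200) = 1/1.1205 = 0.8925; α₂ = α₁·K2/[H⁺] = 0.002695
α₁ + 2α₂ = 0.8978
CA = 0.8978 × 1.81 = 1.63 mmol/kg

CA = 1.63 mmol/kg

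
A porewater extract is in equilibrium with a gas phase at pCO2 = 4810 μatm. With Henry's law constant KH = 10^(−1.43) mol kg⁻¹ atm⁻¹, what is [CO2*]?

KH = 10^(−1.43) = 3.715×10^-2 mol kg⁻¹ atm⁻¹
[CO2*] = KH · pCO2 = 3.715×10^-2 × 4810×10^-6 atm = 1.79×10^-4 mol/kg

[CO2*] = 179 μmol/kg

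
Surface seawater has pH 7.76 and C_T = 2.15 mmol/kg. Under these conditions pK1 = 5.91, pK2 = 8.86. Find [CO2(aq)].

[CO2*] = 0.0278 mmol/kg

α₀ = 1 / (1 + K1/[H⁺] + K1K2/[H⁺]²) = 1 / (1 + 10^+1.85 + 10^+0.75)
   = 1 / (1 + 70.795 + 5.6234) = 1/77.418 = 0.01292
[CO2*] = α₀ × DIC = 0.01292 × 2.15 = 0.0278 mmol/kg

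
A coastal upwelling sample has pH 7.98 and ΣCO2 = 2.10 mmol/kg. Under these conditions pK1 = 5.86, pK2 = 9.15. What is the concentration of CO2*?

α₀ = 1 / (1 + K1/[H⁺] + K1K2/[H⁺]²) = 1 / (1 + 10^+2.12 + 10^+0.95)
   = 1 / (1 + 131.83 + 8.9125) = 1/141.74 = 0.007055
[CO2*] = α₀ × DIC = 0.007055 × 2.10 = 0.0148 mmol/kg = 14.8 μmol/kg

[CO2*] = 14.8 μmol/kg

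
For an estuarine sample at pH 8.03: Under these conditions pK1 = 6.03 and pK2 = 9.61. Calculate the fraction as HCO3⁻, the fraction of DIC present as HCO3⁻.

α₁ = 1 / (1 + [H⁺]/K1 + K2/[H⁺]) = 1 / (1 + 10^-2.00 + 10^-1.58)
   = 1 / (1 + 0.010000 + 0.026303) = 1/1.0363 = 0.9650

α₁ = 0.965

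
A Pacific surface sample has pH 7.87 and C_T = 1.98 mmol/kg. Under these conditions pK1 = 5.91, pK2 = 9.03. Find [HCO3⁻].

α₁ = 1 / (1 + [H⁺]/K1 + K2/[H⁺]) = 1 / (1 + 10^-1.96 + 10^-1.16)
   = 1 / (1 + 0.010965 + 0.069183) = 1/1.0801 = 0.9258
[HCO3⁻] = α₁ × DIC = 0.9258 × 1.98 = 1.83 mmol/kg

[HCO3⁻] = 1.83 mmol/kg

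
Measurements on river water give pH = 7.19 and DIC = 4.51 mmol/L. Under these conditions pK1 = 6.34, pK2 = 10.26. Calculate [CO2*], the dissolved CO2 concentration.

α₀ = 1 / (1 + K1/[H⁺] + K1K2/[H⁺]²) = 1 / (1 + 10^+0.85 + 10^-2.22)
   = 1 / (1 + 7.0795 + 0.0060256) = 1/8.0855 = 0.1237
[CO2*] = α₀ × DIC = 0.1237 × 4.51 = 0.558 mmol/L

[CO2*] = 0.558 mmol/L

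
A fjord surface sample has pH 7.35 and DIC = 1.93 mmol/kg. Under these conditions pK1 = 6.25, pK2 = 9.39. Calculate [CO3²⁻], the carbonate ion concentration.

α₂ = 1 / (1 + [H⁺]/K2 + [H⁺]²/(K1K2)) = 1 / (1 + 10^+2.04 + 10^+0.94)
   = 1 / (1 + 109.65 + 8.7096) = 1/119.36 = 0.008378
[CO3²⁻] = α₂ × DIC = 0.008378 × 1.93 = 0.0162 mmol/kg = 16.2 μmol/kg

[CO3²⁻] = 16.2 μmol/kg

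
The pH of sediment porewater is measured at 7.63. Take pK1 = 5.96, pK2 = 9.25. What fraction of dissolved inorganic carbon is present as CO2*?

α₀ = 1 / (1 + K1/[H⁺] + K1K2/[H⁺]²) = 1 / (1 + 10^+1.67 + 10^+0.05)
   = 1 / (1 + 46.774 + 1.1220) = 1/48.896 = 0.02045

α₀ = 0.0205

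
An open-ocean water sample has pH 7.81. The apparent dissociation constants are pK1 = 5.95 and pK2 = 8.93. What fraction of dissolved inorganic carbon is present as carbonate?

α₂ = 1 / (1 + [H⁺]/K2 + [H⁺]²/(K1K2)) = 1 / (1 + 10^+1.12 + 10^-0.74)
   = 1 / (1 + 13.183 + 0.18197) = 1/14.365 = 0.06962

α₂ = 0.0696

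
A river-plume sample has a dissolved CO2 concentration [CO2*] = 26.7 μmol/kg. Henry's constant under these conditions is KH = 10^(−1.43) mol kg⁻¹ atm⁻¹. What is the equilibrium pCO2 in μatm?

pCO2 = 719 μatm

KH = 10^(−1.43) = 3.715×10^-2 mol kg⁻¹ atm⁻¹
pCO2 = [CO2*]/KH = 26.7×10^-6 / 3.715×10^-2 = 7.19×10^-4 atm = 719 μatm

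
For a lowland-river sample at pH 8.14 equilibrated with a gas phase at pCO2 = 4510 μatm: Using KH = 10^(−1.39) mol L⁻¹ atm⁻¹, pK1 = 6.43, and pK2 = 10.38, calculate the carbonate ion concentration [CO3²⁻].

[CO3²⁻] = 0.0542 mmol/L

[CO2*] = KH · pCO2 = 10^(−1.39) × 4510×10^-6 = 1.837×10^-4 mol/L
α₀ = 1/(1 + K1/[H⁺] + K1K2/[H⁺]²) = 1/(1 + 10^+1.71 + 10^-0.53) = 0.01902
DIC = [CO2*]/α₀ = 1.837×10^-4 / 0.01902 = 9.661 mmol/L
[CO3²⁻] = α₂·DIC; α₂ = 0.005613, so [CO3²⁻] = 0.005613 × 9.661 = 0.0542 mmol/L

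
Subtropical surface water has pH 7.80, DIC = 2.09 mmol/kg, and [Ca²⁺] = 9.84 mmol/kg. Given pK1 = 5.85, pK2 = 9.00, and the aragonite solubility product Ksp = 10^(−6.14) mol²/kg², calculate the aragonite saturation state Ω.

Ω = 1.67

α₂ = 1 / (1 + [H⁺]/K2 + [H⁺]²/(K1K2)) = 1 / (1 + 10^+1.20 + 10^-0.75)
   = 1 / (1 + 15.849 + 0.17783) = 1/17.027 = 0.05873
[CO3²⁻] = α₂ × DIC = 0.05873 × 2.09 = 0.1227 mmol/kg
Ksp = 10^(−6.14) = 7.244×10^-7
Ω = [Ca²⁺][CO3²⁻]/Ksp = (9.84×10^-3)(1.227×10^-4) / 7.244×10^-7 = 1.67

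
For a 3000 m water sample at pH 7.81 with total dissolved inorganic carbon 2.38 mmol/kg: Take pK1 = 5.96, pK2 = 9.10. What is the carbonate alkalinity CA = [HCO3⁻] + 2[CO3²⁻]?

CA = [HCO3⁻] + 2[CO3²⁻] = (α₁ + 2α₂)·DIC
At pH 7.81: [H⁺]/K1 = 10^-1.85 = 0.014125, K2/[H⁺] = 10^-1.29 = 0.051286
α₁ = 1/(1 + 0.014125 + 0.051286) = 1/1.0654 = 0.9386; α₂ = α₁·K2/[H⁺] = 0.04814
α₁ + 2α₂ = 1.0349
CA = 1.0349 × 2.38 = 2.46 mmol/kg

CA = 2.46 mmol/kg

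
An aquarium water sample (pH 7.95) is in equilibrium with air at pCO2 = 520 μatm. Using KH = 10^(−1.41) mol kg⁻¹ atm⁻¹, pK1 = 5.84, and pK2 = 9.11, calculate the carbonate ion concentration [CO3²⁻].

[CO2*] = KH · pCO2 = 10^(−1.41) × 520×10^-6 = 2.023×10^-5 mol/kg
α₀ = 1/(1 + K1/[H⁺] + K1K2/[H⁺]²) = 1/(1 + 10^+2.11 + 10^+0.95) = 0.007208
DIC = [CO2*]/α₀ = 2.023×10^-5 / 0.007208 = 2.807 mmol/kg
[CO3²⁻] = α₂·DIC; α₂ = 0.06424, so [CO3²⁻] = 0.06424 × 2.807 = 0.180 mmol/kg

[CO3²⁻] = 0.180 mmol/kg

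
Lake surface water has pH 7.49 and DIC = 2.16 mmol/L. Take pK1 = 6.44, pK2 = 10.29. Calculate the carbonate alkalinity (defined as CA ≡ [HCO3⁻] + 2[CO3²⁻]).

CA = [HCO3⁻] + 2[CO3²⁻] = (α₁ + 2α₂)·DIC
At pH 7.49: [H⁺]/K1 = 10^-1.05 = 0.089125, K2/[H⁺] = 10^-2.80 = 0.0015849
α₁ = 1/(1 + 0.089125 + 0.0015849) = 1/1.0907 = 0.9168; α₂ = α₁·K2/[H⁺] = 0.001453
α₁ + 2α₂ = 0.9197
CA = 0.9197 × 2.16 = 1.99 mmol/L

CA = 1.99 mmol/L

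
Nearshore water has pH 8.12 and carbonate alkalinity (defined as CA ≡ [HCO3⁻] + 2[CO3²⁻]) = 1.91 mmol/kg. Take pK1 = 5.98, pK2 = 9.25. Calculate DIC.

DIC = 1.80 mmol/kg

CA = [HCO3⁻] + 2[CO3²⁻] = (α₁ + 2α₂)·DIC
At pH 8.12: [H⁺]/K1 = 10^-2.14 = 0.0072444, K2/[H⁺] = 10^-1.13 = 0.074131
α₁ = 1/(1 + 0.0072444 + 0.074131) = 1/1.0814 = 0.9247; α₂ = α₁·K2/[H⁺] = 0.06855
α₁ + 2α₂ = 1.0619
DIC = CA / (α₁ + 2α₂) = 1.91 / 1.0619 = 1.80 mmol/kg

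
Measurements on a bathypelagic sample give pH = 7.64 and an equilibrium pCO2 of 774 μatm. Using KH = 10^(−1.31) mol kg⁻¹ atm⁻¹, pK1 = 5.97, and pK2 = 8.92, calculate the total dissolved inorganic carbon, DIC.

[CO2*] = KH · pCO2 = 10^(−1.31) × 774×10^-6 = 3.791×10^-5 mol/kg
α₀ = 1/(1 + K1/[H⁺] + K1K2/[H⁺]²) = 1/(1 + 10^+1.67 + 10^+0.39) = 0.01991
DIC = [CO2*]/α₀ = 3.791×10^-5 / 0.01991 = 1.90 mmol/kg

DIC = 1.90 mmol/kg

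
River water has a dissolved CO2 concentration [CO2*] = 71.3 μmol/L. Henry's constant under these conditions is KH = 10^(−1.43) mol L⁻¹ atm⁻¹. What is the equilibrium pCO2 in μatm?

pCO2 = 1920 μatm

KH = 10^(−1.43) = 3.715×10^-2 mol L⁻¹ atm⁻¹
pCO2 = [CO2*]/KH = 71.3×10^-6 / 3.715×10^-2 = 1.92×10^-3 atm = 1920 μatm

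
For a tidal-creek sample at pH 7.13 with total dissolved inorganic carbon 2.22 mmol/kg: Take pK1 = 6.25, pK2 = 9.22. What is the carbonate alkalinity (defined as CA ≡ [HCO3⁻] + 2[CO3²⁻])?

CA = [HCO3⁻] + 2[CO3²⁻] = (α₁ + 2α₂)·DIC
At pH 7.13: [H⁺]/K1 = 10^-0.88 = 0.13183, K2/[H⁺] = 10^-2.09 = 0.0081283
α₁ = 1/(1 + 0.13183 + 0.0081283) = 1/1.1400 = 0.8772; α₂ = α₁·K2/[H⁺] = 0.007130
α₁ + 2α₂ = 0.8915
CA = 0.8915 × 2.22 = 1.98 mmol/kg

CA = 1.98 mmol/kg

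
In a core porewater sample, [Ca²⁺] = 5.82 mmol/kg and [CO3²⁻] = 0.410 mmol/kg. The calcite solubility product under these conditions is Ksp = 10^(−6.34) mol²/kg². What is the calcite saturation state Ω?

Ksp = 10^(−6.34) = 4.571×10^-7
Ω = [Ca²⁺][CO3²⁻]/Ksp = (5.82×10^-3)(0.410×10^-3) / 4.571×10^-7 = 5.22

Ω = 5.22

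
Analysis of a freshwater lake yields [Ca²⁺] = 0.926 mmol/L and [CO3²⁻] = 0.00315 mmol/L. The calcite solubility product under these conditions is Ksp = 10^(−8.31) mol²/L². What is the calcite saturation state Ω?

Ω = 0.596

Ksp = 10^(−8.31) = 4.898×10^-9
Ω = [Ca²⁺][CO3²⁻]/Ksp = (0.926×10^-3)(0.00315×10^-3) / 4.898×10^-9 = 0.596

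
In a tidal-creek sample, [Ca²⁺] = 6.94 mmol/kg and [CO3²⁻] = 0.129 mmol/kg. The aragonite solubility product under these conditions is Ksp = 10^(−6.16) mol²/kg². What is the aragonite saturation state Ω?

Ω = 1.29

Ksp = 10^(−6.16) = 6.918×10^-7
Ω = [Ca²⁺][CO3²⁻]/Ksp = (6.94×10^-3)(0.129×10^-3) / 6.918×10^-7 = 1.29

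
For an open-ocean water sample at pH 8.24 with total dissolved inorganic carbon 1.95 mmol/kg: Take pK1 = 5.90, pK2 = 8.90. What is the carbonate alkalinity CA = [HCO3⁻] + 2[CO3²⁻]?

CA = [HCO3⁻] + 2[CO3²⁻] = (α₁ + 2α₂)·DIC
At pH 8.24: [H⁺]/K1 = 10^-2.34 = 0.0045709, K2/[H⁺] = 10^-0.66 = 0.21878
α₁ = 1/(1 + 0.0045709 + 0.21878) = 1/1.2233 = 0.8174; α₂ = α₁·K2/[H⁺] = 0.1788
α₁ + 2α₂ = 1.1751
CA = 1.1751 × 1.95 = 2.29 mmol/kg

CA = 2.29 mmol/kg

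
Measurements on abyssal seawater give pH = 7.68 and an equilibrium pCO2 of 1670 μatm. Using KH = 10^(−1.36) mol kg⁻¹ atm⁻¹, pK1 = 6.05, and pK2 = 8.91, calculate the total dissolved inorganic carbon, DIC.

DIC = 3.37 mmol/kg

[CO2*] = KH · pCO2 = 10^(−1.36) × 1670×10^-6 = 7.290×10^-5 mol/kg
α₀ = 1/(1 + K1/[H⁺] + K1K2/[H⁺]²) = 1/(1 + 10^+1.63 + 10^+0.40) = 0.02166
DIC = [CO2*]/α₀ = 7.290×10^-5 / 0.02166 = 3.37 mmol/kg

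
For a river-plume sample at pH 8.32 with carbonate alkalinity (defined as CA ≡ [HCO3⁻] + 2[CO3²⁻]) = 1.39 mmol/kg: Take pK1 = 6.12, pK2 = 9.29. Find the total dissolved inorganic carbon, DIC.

DIC = 1.27 mmol/kg

CA = [HCO3⁻] + 2[CO3²⁻] = (α₁ + 2α₂)·DIC
At pH 8.32: [H⁺]/K1 = 10^-2.20 = 0.0063096, K2/[H⁺] = 10^-0.97 = 0.10715
α₁ = 1/(1 + 0.0063096 + 0.10715) = 1/1.1135 = 0.8981; α₂ = α₁·K2/[H⁺] = 0.09623
α₁ + 2α₂ = 1.0906
DIC = CA / (α₁ + 2α₂) = 1.39 / 1.0906 = 1.27 mmol/kg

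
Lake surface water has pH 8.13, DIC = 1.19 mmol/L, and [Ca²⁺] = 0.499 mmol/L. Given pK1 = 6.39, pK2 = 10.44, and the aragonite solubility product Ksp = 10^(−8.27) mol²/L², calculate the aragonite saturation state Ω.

Ω = 0.529

α₂ = 1 / (1 + [H⁺]/K2 + [H⁺]²/(K1K2)) = 1 / (1 + 10^+2.31 + 10^+0.57)
   = 1 / (1 + 204.17 + 3.7154) = 1/208.89 = 0.004787
[CO3²⁻] = α₂ × DIC = 0.004787 × 1.19 = 0.005697 mmol/L = 5.697 μmol/L
Ksp = 10^(−8.27) = 5.370×10^-9
Ω = [Ca²⁺][CO3²⁻]/Ksp = (0.499×10^-3)(5.697×10^-6) / 5.370×10^-9 = 0.529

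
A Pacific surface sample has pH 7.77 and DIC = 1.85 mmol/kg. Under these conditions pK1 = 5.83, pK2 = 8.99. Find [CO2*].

[CO2*] = 19.8 μmol/kg

α₀ = 1 / (1 + K1/[H⁺] + K1K2/[H⁺]²) = 1 / (1 + 10^+1.94 + 10^+0.72)
   = 1 / (1 + 87.096 + 5.2481) = 1/93.344 = 0.01071
[CO2*] = α₀ × DIC = 0.01071 × 1.85 = 0.0198 mmol/kg = 19.8 μmol/kg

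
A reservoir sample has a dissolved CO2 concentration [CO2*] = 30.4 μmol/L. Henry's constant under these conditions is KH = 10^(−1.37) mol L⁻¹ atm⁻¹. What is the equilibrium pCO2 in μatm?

KH = 10^(−1.37) = 4.266×10^-2 mol L⁻¹ atm⁻¹
pCO2 = [CO2*]/KH = 30.4×10^-6 / 4.266×10^-2 = 7.13×10^-4 atm = 713 μatm

pCO2 = 713 μatm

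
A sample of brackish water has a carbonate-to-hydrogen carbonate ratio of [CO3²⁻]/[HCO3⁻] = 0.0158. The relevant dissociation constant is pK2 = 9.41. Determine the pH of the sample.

From K2 = [H⁺][CO3²⁻]/[HCO3⁻]:  pH = pK2 + log₁₀([CO3²⁻]/[HCO3⁻])
log₁₀(0.0158) = -1.801
pH = 9.41 + (-1.801) = 7.61

pH = 7.61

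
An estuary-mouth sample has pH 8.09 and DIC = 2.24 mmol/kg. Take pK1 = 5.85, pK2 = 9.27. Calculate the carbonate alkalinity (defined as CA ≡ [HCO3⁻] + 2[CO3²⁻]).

CA = 2.37 mmol/kg

CA = [HCO3⁻] + 2[CO3²⁻] = (α₁ + 2α₂)·DIC
At pH 8.09: [H⁺]/K1 = 10^-2.24 = 0.0057544, K2/[H⁺] = 10^-1.18 = 0.066069
α₁ = 1/(1 + 0.0057544 + 0.066069) = 1/1.0718 = 0.9330; α₂ = α₁·K2/[H⁺] = 0.06164
α₁ + 2α₂ = 1.0563
CA = 1.0563 × 2.24 = 2.37 mmol/kg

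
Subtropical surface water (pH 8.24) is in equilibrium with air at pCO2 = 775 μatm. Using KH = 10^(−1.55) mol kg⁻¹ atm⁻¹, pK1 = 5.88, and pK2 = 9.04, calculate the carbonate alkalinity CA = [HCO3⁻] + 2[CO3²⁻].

CA = 6.59 mmol/kg

[CO2*] = KH · pCO2 = 10^(−1.55) × 775×10^-6 = 2.184×10^-5 mol/kg
α₀ = 1/(1 + K1/[H⁺] + K1K2/[H⁺]²) = 1/(1 + 10^+2.36 + 10^+1.56) = 0.003754
DIC = [CO2*]/α₀ = 2.184×10^-5 / 0.003754 = 5.819 mmol/kg
CA = (α₁ + 2α₂)·DIC = (0.8600 + 2×0.1363) × 5.819 = 6.59 mmol/kg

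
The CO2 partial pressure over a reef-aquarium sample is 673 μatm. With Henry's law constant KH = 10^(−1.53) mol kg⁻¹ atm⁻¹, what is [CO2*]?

KH = 10^(−1.53) = 2.951×10^-2 mol kg⁻¹ atm⁻¹
[CO2*] = KH · pCO2 = 2.951×10^-2 × 673×10^-6 atm = 1.99×10^-5 mol/kg

[CO2*] = 19.9 μmol/kg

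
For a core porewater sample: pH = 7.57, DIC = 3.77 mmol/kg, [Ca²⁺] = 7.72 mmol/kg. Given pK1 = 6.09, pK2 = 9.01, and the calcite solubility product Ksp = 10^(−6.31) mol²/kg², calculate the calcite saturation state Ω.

α₂ = 1 / (1 + [H⁺]/K2 + [H⁺]²/(K1K2)) = 1 / (1 + 10^+1.44 + 10^-0.04)
   = 1 / (1 + 27.542 + 0.91201) = 1/29.454 = 0.03395
[CO3²⁻] = α₂ × DIC = 0.03395 × 3.77 = 0.1280 mmol/kg
Ksp = 10^(−6.31) = 4.898×10^-7
Ω = [Ca²⁺][CO3²⁻]/Ksp = (7.72×10^-3)(1.280×10^-4) / 4.898×10^-7 = 2.02

Ω = 2.02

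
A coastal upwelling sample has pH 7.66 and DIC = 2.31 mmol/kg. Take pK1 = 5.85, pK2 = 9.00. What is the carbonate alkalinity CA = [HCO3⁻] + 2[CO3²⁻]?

CA = 2.38 mmol/kg

CA = [HCO3⁻] + 2[CO3²⁻] = (α₁ + 2α₂)·DIC
At pH 7.66: [H⁺]/K1 = 10^-1.81 = 0.015488, K2/[H⁺] = 10^-1.34 = 0.045709
α₁ = 1/(1 + 0.015488 + 0.045709) = 1/1.0612 = 0.9423; α₂ = α₁·K2/[H⁺] = 0.04307
α₁ + 2α₂ = 1.0285
CA = 1.0285 × 2.31 = 2.38 mmol/kg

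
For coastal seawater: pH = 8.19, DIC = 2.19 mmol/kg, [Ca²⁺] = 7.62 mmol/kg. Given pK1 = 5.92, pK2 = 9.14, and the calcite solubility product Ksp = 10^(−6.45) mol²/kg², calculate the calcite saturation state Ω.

α₂ = 1 / (1 + [H⁺]/K2 + [H⁺]²/(K1K2)) = 1 / (1 + 10^+0.95 + 10^-1.32)
   = 1 / (1 + 8.9125 + 0.047863) = 1/9.9604 = 0.1004
[CO3²⁻] = α₂ × DIC = 0.1004 × 2.19 = 0.2199 mmol/kg
Ksp = 10^(−6.45) = 3.548×10^-7
Ω = [Ca²⁺][CO3²⁻]/Ksp = (7.62×10^-3)(2.199×10^-4) / 3.548×10^-7 = 4.72

Ω = 4.72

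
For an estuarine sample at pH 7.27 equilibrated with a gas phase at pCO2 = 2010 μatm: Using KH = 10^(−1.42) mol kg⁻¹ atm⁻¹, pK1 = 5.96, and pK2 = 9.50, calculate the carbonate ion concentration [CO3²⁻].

[CO3²⁻] = 9.19 μmol/kg

[CO2*] = KH · pCO2 = 10^(−1.42) × 2010×10^-6 = 7.642×10^-5 mol/kg
α₀ = 1/(1 + K1/[H⁺] + K1K2/[H⁺]²) = 1/(1 + 10^+1.31 + 10^-0.92) = 0.04643
DIC = [CO2*]/α₀ = 7.642×10^-5 / 0.04643 = 1.646 mmol/kg
[CO3²⁻] = α₂·DIC; α₂ = 0.005582, so [CO3²⁻] = 0.005582 × 1.646 = 0.00919 mmol/kg = 9.19 μmol/kg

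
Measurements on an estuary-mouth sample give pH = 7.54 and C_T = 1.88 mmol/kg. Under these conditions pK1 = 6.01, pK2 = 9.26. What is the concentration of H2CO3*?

α₀ = 1 / (1 + K1/[H⁺] + K1K2/[H⁺]²) = 1 / (1 + 10^+1.53 + 10^-0.19)
   = 1 / (1 + 33.884 + 0.64565) = 1/35.530 = 0.02815
[CO2*] = α₀ × DIC = 0.02815 × 1.88 = 0.0529 mmol/kg

[CO2*] = 0.0529 mmol/kg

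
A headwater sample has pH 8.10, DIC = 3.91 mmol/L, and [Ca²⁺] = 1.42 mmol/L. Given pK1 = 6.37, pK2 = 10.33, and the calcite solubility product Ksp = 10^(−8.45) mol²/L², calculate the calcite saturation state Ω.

α₂ = 1 / (1 + [H⁺]/K2 + [H⁺]²/(K1K2)) = 1 / (1 + 10^+2.23 + 10^+0.50)
   = 1 / (1 + 169.82 + 3.1623) = 1/173.99 = 0.005748
[CO3²⁻] = α₂ × DIC = 0.005748 × 3.91 = 0.02247 mmol/L
Ksp = 10^(−8.45) = 3.548×10^-9
Ω = [Ca²⁺][CO3²⁻]/Ksp = (1.42×10^-3)(2.247×10^-5) / 3.548×10^-9 = 8.99

Ω = 8.99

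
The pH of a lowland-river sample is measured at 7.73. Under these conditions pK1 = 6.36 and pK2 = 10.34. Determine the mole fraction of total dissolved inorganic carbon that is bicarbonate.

α₁ = 1 / (1 + [H⁺]/K1 + K2/[H⁺]) = 1 / (1 + 10^-1.37 + 10^-2.61)
   = 1 / (1 + 0.042658 + 0.0024547) = 1/1.0451 = 0.9568

α₁ = 0.957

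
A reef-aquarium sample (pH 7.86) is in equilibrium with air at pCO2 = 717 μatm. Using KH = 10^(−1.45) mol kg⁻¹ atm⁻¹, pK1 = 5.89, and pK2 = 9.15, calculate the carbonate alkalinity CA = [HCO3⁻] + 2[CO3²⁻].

CA = 2.62 mmol/kg

[CO2*] = KH · pCO2 = 10^(−1.45) × 717×10^-6 = 2.544×10^-5 mol/kg
α₀ = 1/(1 + K1/[H⁺] + K1K2/[H⁺]²) = 1/(1 + 10^+1.97 + 10^+0.68) = 0.01009
DIC = [CO2*]/α₀ = 2.544×10^-5 / 0.01009 = 2.521 mmol/kg
CA = (α₁ + 2α₂)·DIC = (0.9416 + 2×0.04829) × 2.521 = 2.62 mmol/kg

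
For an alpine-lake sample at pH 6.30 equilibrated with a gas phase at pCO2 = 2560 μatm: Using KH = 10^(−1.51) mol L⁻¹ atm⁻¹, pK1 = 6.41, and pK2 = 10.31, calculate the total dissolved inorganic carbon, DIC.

DIC = 0.141 mmol/L

[CO2*] = KH · pCO2 = 10^(−1.51) × 2560×10^-6 = 7.911×10^-5 mol/L
α₀ = 1/(1 + K1/[H⁺] + K1K2/[H⁺]²) = 1/(1 + 10^-0.11 + 10^-4.12) = 0.5630
DIC = [CO2*]/α₀ = 7.911×10^-5 / 0.5630 = 0.141 mmol/L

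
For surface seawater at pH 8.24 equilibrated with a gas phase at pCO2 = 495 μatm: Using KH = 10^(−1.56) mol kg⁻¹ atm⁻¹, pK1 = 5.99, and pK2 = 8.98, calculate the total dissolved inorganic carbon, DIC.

DIC = 2.88 mmol/kg

[CO2*] = KH · pCO2 = 10^(−1.56) × 495×10^-6 = 1.363×10^-5 mol/kg
α₀ = 1/(1 + K1/[H⁺] + K1K2/[H⁺]²) = 1/(1 + 10^+2.25 + 10^+1.51) = 0.004735
DIC = [CO2*]/α₀ = 1.363×10^-5 / 0.004735 = 2.88 mmol/kg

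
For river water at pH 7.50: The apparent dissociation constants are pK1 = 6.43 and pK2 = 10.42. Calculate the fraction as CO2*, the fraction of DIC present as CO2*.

α₀ = 0.0784

α₀ = 1 / (1 + K1/[H⁺] + K1K2/[H⁺]²) = 1 / (1 + 10^+1.07 + 10^-1.85)
   = 1 / (1 + 11.749 + 0.014125) = 1/12.763 = 0.07835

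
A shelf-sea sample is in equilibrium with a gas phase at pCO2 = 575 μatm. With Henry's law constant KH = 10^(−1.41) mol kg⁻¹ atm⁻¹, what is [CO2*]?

KH = 10^(−1.41) = 3.890×10^-2 mol kg⁻¹ atm⁻¹
[CO2*] = KH · pCO2 = 3.890×10^-2 × 575×10^-6 atm = 2.24×10^-5 mol/kg

[CO2*] = 22.4 μmol/kg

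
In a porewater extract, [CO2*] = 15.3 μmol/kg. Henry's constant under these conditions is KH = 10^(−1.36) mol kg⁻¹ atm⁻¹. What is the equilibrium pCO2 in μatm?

pCO2 = 351 μatm

KH = 10^(−1.36) = 4.365×10^-2 mol kg⁻¹ atm⁻¹
pCO2 = [CO2*]/KH = 15.3×10^-6 / 4.365×10^-2 = 3.51×10^-4 atm = 351 μatm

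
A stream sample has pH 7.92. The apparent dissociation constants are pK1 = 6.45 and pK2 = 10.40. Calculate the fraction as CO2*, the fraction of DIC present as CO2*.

α₀ = 1 / (1 + K1/[H⁺] + K1K2/[H⁺]²) = 1 / (1 + 10^+1.47 + 10^-1.01)
   = 1 / (1 + 29.512 + 0.097724) = 1/30.610 = 0.03267

α₀ = 0.0327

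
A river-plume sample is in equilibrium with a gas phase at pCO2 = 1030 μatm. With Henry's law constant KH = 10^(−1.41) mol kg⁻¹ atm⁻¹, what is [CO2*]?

KH = 10^(−1.41) = 3.890×10^-2 mol kg⁻¹ atm⁻¹
[CO2*] = KH · pCO2 = 3.890×10^-2 × 1030×10^-6 atm = 4.01×10^-5 mol/kg

[CO2*] = 40.1 μmol/kg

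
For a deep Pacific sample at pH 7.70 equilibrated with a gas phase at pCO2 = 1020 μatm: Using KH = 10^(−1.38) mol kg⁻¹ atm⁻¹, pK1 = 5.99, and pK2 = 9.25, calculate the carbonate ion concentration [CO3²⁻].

[CO2*] = KH · pCO2 = 10^(−1.38) × 1020×10^-6 = 4.252×10^-5 mol/kg
α₀ = 1/(1 + K1/[H⁺] + K1K2/[H⁺]²) = 1/(1 + 10^+1.71 + 10^+0.16) = 0.01861
DIC = [CO2*]/α₀ = 4.252×10^-5 / 0.01861 = 2.285 mmol/kg
[CO3²⁻] = α₂·DIC; α₂ = 0.02690, so [CO3²⁻] = 0.02690 × 2.285 = 0.0615 mmol/kg

[CO3²⁻] = 0.0615 mmol/kg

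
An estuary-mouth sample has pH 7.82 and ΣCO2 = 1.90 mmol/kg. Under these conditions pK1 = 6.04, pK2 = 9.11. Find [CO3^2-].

[CO3²⁻] = 0.0912 mmol/kg

α₂ = 1 / (1 + [H⁺]/K2 + [H⁺]²/(K1K2)) = 1 / (1 + 10^+1.29 + 10^-0.49)
   = 1 / (1 + 19.498 + 0.32359) = 1/20.822 = 0.04803
[CO3²⁻] = α₂ × DIC = 0.04803 × 1.90 = 0.0912 mmol/kg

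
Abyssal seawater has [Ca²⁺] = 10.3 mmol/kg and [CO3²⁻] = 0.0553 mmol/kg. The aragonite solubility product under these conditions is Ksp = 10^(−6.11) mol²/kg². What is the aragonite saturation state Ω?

Ω = 0.734

Ksp = 10^(−6.11) = 7.762×10^-7
Ω = [Ca²⁺][CO3²⁻]/Ksp = (10.3×10^-3)(0.0553×10^-3) / 7.762×10^-7 = 0.734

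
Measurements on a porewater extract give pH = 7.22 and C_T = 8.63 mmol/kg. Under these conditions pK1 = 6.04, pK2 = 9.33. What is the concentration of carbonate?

[CO3²⁻] = 0.0624 mmol/kg

α₂ = 1 / (1 + [H⁺]/K2 + [H⁺]²/(K1K2)) = 1 / (1 + 10^+2.11 + 10^+0.93)
   = 1 / (1 + 128.82 + 8.5114) = 1/138.34 = 0.007229
[CO3²⁻] = α₂ × DIC = 0.007229 × 8.63 = 0.0624 mmol/kg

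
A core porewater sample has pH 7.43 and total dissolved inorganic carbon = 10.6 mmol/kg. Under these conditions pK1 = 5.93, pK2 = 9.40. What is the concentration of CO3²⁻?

α₂ = 1 / (1 + [H⁺]/K2 + [H⁺]²/(K1K2)) = 1 / (1 + 10^+1.97 + 10^+0.47)
   = 1 / (1 + 93.325 + 2.9512) = 1/97.277 = 0.01028
[CO3²⁻] = α₂ × DIC = 0.01028 × 10.6 = 0.109 mmol/kg

[CO3²⁻] = 0.109 mmol/kg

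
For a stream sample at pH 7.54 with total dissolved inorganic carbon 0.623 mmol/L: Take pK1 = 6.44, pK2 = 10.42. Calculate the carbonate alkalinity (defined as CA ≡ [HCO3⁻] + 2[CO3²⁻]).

CA = 0.578 mmol/L

CA = [HCO3⁻] + 2[CO3²⁻] = (α₁ + 2α₂)·DIC
At pH 7.54: [H⁺]/K1 = 10^-1.10 = 0.079433, K2/[H⁺] = 10^-2.88 = 0.0013183
α₁ = 1/(1 + 0.079433 + 0.0013183) = 1/1.0808 = 0.9253; α₂ = α₁·K2/[H⁺] = 0.001220
α₁ + 2α₂ = 0.9277
CA = 0.9277 × 0.623 = 0.578 mmol/L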